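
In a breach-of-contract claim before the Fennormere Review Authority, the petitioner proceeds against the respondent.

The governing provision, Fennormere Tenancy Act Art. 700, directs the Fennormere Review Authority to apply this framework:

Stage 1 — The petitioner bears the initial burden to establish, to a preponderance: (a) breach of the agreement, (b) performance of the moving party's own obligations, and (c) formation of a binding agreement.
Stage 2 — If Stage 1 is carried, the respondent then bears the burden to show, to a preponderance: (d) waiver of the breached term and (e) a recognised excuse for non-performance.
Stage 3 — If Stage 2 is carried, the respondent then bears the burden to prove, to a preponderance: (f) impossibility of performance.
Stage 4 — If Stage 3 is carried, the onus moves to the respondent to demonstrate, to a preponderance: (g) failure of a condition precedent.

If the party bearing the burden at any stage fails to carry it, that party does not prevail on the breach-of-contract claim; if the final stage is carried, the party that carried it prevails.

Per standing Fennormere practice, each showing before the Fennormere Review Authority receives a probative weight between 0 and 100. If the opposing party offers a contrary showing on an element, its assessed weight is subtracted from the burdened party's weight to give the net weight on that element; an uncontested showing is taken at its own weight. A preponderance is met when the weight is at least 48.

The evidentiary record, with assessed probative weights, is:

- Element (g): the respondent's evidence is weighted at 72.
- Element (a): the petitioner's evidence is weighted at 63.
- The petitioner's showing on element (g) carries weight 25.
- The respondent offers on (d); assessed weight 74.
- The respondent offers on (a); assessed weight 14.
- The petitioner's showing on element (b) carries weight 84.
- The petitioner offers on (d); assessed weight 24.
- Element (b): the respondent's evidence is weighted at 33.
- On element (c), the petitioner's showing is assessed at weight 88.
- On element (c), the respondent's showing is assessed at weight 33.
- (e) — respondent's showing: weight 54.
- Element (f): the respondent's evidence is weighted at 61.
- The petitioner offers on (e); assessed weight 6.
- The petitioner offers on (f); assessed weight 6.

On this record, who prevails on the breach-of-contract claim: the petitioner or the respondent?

petitioner

Stage 1 — burden on petitioner; standard: a preponderance (weight is at least 48).
    (a): 63 − 14 = 49 ≥ 48 [met]
    (b): 84 − 33 = 51 ≥ 48 [met]
    (c): 88 − 33 = 55 ≥ 48 [met]
  All elements met. The burden passes to the respondent.
Stage 2 — burden on respondent; standard: a preponderance (weight is at least 48).
    (d): 74 − 24 = 50 ≥ 48 [met]
    (e): 54 − 6 = 48 ≥ 48 [met]
  Stage 2 is satisfied; the respondent continues to bear the burden.
Stage 3 — burden on respondent; standard: a preponderance (weight is at least 48).
    (f): 61 − 6 = 55 ≥ 48 [met]
  Stage 3 is satisfied; the respondent continues to bear the burden.
Stage 4 — burden on respondent; standard: a preponderance (weight is at least 48).
    (g): 72 − 25 = 47 < 48 [not met]
  Not every element is met, so the respondent fails to carry Stage 4.
The analysis ends at Stage 4; the petitioner prevails.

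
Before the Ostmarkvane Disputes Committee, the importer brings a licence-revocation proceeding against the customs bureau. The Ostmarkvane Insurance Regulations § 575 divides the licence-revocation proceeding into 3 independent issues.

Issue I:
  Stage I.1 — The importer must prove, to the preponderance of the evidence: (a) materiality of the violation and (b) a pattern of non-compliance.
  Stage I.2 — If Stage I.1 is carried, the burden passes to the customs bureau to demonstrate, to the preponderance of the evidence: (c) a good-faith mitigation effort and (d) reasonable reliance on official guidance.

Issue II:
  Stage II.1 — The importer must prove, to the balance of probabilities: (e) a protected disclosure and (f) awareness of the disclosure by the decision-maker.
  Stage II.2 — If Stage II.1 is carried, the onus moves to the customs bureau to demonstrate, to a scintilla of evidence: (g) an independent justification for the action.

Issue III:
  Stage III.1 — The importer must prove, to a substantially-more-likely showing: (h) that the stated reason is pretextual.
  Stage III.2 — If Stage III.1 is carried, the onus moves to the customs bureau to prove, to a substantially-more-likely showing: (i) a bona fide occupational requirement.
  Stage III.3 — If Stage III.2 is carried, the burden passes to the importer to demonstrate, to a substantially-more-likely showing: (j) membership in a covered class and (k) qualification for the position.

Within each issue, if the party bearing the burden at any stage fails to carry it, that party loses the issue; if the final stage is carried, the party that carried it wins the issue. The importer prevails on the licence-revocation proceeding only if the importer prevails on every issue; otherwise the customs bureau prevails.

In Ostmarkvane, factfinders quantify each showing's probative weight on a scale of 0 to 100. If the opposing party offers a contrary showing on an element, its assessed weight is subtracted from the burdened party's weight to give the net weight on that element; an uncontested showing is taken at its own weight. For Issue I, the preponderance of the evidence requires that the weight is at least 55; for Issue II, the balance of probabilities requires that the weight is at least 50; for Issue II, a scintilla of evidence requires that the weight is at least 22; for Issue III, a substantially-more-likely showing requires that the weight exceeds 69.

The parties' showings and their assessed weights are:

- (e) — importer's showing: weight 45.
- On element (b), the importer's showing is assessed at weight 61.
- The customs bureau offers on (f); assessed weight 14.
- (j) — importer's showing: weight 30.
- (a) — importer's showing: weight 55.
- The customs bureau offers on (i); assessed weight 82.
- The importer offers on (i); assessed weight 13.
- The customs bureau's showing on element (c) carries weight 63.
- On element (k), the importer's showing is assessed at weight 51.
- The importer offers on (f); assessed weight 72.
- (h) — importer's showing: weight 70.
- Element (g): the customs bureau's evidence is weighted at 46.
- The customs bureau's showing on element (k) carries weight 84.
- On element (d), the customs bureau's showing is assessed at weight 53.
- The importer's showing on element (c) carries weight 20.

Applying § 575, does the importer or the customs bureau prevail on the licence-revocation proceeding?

— Issue I —
At Stage I.1 the importer must meet the preponderance of the evidence (weight is at least 55): on (a) the weight is 55, ≥ 55, so (a) meets the standard; on (b) the weight is 61, ≥ 55, so (b) meets the standard.
  Stage I.1 is satisfied; the onus moves to the customs bureau.
At Stage I.2 the customs bureau must meet the preponderance of the evidence (weight is at least 55): on (c) the weight is 63 less the opposing 20 gives net 43, which does not reach 55, so (c) does not meet the standard; on (d) the weight is 53, < 55, so (d) does not meet the standard.
  Not every element is met, so the customs bureau fails to carry Stage I.2.
The analysis ends at Stage I.2; the importer prevails on this issue.
— Issue II —
At Stage II.1 the importer must meet the balance of probabilities (weight is at least 50): on (e) the weight is 45, < 50, so (e) does not meet the standard; on (f) the weight is 72 less the opposing 14 gives net 58, ≥ 50, so (f) meets the standard.
  Stage II.1 not carried; the importer fails its burden.
The analysis ends at Stage II.1; the customs bureau prevails on this issue.
— Issue III —
Stage III.1 — burden on importer; standard: a substantially-more-likely showing (weight exceeds 69).
    (h): 70 > 69 [met]
  Stage III.1 carried; the burden shifts to the customs bureau.
Stage III.2 — burden on customs bureau; standard: a substantially-more-likely showing (weight exceeds 69).
    (i): 82 − 13 = 69 ≤ 69 [not met]
  Stage III.2 not carried; the customs bureau fails its burden.
The analysis ends at Stage III.2; the importer prevails on this issue.
Per-issue: Issue I → importer; Issue II → customs bureau; Issue III → importer. The importer must prevail on every issue; overall, the customs bureau prevails.

customs bureau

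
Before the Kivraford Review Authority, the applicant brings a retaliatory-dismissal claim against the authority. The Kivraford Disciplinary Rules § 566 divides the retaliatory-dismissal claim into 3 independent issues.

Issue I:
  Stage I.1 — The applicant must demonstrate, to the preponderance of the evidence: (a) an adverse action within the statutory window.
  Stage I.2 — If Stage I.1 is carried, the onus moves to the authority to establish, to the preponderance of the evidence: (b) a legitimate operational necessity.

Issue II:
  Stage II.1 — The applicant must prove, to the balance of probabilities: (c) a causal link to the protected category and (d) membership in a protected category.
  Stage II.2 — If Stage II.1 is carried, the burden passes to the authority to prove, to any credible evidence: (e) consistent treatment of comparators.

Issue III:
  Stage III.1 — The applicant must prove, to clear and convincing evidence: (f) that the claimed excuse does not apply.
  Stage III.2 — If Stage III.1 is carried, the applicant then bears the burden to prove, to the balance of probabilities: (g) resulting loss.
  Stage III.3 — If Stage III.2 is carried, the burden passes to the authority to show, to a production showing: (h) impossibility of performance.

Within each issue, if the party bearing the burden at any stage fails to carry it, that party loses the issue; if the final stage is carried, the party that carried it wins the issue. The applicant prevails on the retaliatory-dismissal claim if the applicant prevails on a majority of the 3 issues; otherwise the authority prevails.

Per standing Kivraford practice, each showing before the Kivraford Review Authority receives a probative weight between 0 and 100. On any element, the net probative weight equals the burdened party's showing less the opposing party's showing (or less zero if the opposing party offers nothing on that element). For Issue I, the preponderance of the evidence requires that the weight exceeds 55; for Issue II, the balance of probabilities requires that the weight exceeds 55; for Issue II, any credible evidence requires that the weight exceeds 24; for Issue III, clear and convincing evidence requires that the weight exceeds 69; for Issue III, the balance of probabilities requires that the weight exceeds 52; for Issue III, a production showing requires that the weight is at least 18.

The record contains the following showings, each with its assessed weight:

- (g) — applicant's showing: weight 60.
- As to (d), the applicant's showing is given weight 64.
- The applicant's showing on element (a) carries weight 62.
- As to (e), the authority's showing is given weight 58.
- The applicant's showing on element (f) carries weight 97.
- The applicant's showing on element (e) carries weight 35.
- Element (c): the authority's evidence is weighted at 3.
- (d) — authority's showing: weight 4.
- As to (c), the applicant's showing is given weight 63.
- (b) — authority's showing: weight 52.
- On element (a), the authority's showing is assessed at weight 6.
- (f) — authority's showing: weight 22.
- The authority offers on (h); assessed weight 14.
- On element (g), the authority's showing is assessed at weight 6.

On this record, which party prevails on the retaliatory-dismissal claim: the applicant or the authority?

applicant

— Issue I —
At Stage I.1 the applicant must meet the preponderance of the evidence (weight exceeds 55): on (a) the weight is 62 less the opposing 6 gives net 56, > 55, so (a) meets the standard.
  All elements met. The burden passes to the authority.
At Stage I.2 the authority must meet the preponderance of the evidence (weight exceeds 55): on (b) the weight is 52, ≤ 55, so (b) does not meet the standard.
  Stage I.2 not carried; the authority fails its burden.
The applicant prevails on this issue.
— Issue II —
Stage II.1 (applicant, the balance of probabilities, weight exceeds 55): (c) net 63−3=60 > 55 — meets; (d) net 64−4=60 > 55 — meets.
  All elements met. The burden passes to the authority.
Stage II.2 (authority, any credible evidence, weight exceeds 24): (e) net 58−35=23 ≤ 24 — fails.
  Stage II.2 not carried; the authority fails its burden.
The analysis ends at Stage II.2; the applicant prevails on this issue.
— Issue III —
Stage III.1 (applicant, clear and convincing evidence, weight exceeds 69): (f) net 97−22=75 > 69 — meets.
  Stage III.1 carried; the burden remains with the applicant.
Stage III.2 (applicant, the balance of probabilities, weight exceeds 52): (g) net 60−6=54 > 52 — meets.
  Stage III.2 is satisfied; the onus moves to the authority.
Stage III.3 (authority, a production showing, weight is at least 18): (h) 14 < 18 — fails.
  The authority does not carry Stage III.3.
So the applicant prevails on this issue.
Per-issue: Issue I → applicant; Issue II → applicant; Issue III → applicant. The applicant must prevail on a majority of issues; overall, the applicant prevails.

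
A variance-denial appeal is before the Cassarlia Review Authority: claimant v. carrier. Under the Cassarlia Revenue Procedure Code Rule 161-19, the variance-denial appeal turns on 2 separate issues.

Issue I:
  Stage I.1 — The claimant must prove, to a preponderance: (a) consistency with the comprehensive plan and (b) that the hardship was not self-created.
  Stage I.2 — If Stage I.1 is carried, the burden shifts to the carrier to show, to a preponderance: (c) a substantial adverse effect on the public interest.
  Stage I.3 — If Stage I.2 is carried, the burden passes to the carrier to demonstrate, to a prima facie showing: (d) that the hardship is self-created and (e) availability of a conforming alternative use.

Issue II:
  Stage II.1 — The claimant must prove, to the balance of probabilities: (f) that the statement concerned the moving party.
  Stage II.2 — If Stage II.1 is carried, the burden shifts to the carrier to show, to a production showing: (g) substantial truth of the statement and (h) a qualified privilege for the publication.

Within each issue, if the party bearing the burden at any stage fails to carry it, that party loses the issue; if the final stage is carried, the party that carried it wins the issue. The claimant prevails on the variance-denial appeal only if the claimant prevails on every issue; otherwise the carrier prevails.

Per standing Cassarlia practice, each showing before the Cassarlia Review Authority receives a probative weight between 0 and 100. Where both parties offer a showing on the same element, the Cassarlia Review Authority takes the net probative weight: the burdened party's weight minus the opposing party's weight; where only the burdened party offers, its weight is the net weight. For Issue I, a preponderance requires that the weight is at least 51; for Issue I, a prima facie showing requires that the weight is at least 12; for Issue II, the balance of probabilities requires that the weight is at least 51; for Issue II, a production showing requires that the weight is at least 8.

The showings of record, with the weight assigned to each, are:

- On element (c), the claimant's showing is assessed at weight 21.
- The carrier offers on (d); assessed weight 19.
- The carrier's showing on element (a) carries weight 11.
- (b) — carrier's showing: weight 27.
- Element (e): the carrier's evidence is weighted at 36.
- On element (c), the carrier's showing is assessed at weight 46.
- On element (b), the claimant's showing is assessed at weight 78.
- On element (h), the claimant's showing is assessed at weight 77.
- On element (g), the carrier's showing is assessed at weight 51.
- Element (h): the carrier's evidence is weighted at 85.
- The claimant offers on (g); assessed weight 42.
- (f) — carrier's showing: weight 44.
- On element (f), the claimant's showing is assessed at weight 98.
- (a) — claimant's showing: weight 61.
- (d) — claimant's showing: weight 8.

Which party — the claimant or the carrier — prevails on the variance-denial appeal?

— Issue I —
At Stage I.1 the claimant must meet a preponderance (weight is at least 51): on (a) the weight is 61 less the opposing 11 gives net 50, < 51, so (a) does not meet the standard; on (b) the weight is 78 less the opposing 27 gives net 51, which does reach 51, so (b) meets the standard.
  Stage I.1 not carried; the claimant fails its burden.
So the carrier prevails on this issue.
— Issue II —
Stage II.1 (claimant, the balance of probabilities, weight is at least 51): (f) net 98−44=54 ≥ 51 — meets.
  Stage II.1 carried; the burden shifts to the carrier.
Stage II.2 (carrier, a production showing, weight is at least 8): (g) net 51−42=9 ≥ 8 — meets; (h) net 85−77=8 ≥ 8 — meets.
  The carrier carries the last stage.
Every stage carried; the carrier prevails on this issue.
Per-issue: Issue I → carrier; Issue II → carrier. The claimant must prevail on every issue; overall, the carrier prevails.

carrier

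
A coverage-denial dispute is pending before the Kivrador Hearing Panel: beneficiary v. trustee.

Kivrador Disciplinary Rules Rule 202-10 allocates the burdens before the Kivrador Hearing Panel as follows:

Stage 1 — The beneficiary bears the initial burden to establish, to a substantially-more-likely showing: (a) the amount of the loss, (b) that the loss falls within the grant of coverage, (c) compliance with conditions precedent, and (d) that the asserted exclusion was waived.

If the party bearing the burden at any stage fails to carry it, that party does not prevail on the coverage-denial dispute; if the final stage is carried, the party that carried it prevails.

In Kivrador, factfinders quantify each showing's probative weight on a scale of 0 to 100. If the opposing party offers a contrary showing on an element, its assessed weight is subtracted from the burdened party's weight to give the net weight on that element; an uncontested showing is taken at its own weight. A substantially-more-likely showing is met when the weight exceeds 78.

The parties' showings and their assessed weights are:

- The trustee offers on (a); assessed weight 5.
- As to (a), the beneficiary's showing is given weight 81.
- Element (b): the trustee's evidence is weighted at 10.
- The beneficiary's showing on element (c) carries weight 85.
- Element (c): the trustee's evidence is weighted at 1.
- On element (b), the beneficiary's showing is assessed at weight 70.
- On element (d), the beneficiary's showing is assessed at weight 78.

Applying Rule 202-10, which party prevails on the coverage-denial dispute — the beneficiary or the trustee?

trustee

At Stage 1 the beneficiary must meet a substantially-more-likely showing (weight exceeds 78): on (a) the weight is 81 less the opposing 5 gives net 76, which does not exceed 78, so (a) does not meet the standard; on (b) the weight is 70 less the opposing 10 gives net 60, which does not exceed 78, so (b) does not meet the standard; on (c) the weight is 85 less the opposing 1 gives net 84, > 78, so (c) meets the standard; on (d) the weight is 78, ≤ 78, so (d) does not meet the standard.
  Not every element is met, so the beneficiary fails to carry Stage 1.
So the trustee prevails.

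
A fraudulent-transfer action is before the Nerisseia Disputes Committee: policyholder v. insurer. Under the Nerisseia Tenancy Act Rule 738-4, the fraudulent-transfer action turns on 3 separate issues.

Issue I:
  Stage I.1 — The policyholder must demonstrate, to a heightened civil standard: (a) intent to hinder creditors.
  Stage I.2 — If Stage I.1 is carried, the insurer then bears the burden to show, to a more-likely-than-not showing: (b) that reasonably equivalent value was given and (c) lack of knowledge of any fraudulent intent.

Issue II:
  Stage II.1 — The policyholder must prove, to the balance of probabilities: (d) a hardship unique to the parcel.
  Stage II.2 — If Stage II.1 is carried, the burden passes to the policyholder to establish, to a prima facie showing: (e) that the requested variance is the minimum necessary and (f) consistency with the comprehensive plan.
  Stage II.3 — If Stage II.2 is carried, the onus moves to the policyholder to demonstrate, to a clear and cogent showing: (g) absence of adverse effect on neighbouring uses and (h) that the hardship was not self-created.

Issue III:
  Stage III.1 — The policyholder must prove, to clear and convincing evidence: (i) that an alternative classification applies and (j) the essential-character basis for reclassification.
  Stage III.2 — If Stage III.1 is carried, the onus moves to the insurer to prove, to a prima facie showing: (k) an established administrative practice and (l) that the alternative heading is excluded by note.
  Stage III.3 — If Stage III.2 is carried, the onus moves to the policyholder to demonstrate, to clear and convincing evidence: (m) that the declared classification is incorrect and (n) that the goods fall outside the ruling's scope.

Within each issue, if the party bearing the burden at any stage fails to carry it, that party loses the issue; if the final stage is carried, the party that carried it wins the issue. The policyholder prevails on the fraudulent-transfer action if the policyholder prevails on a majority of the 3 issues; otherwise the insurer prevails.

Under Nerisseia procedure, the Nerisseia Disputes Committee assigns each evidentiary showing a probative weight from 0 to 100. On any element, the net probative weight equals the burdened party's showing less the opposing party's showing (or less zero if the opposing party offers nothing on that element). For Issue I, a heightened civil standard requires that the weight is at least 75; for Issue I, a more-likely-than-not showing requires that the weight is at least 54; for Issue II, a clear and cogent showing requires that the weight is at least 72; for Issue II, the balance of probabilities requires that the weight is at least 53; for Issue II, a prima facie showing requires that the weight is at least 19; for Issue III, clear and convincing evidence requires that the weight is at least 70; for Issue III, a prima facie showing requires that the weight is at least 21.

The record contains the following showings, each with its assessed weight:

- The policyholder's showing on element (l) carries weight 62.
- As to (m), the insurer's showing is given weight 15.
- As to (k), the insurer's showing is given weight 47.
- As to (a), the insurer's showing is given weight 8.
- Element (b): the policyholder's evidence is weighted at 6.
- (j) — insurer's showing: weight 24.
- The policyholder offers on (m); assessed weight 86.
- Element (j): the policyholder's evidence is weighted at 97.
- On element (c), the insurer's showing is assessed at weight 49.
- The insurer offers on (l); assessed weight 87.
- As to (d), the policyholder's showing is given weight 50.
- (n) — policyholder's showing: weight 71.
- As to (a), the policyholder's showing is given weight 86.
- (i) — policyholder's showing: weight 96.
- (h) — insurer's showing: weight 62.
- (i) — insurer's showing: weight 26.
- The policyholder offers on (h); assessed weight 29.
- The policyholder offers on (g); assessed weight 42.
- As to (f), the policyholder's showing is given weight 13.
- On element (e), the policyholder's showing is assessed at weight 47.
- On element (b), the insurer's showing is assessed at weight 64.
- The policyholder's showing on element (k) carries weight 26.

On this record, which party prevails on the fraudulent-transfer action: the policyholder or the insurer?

policyholder

— Issue I —
Stage I.1 (policyholder, a heightened civil standard, weight is at least 75): (a) net 86−8=78 ≥ 75 — meets.
  Stage I.1 carried; the burden shifts to the insurer.
Stage I.2 (insurer, a more-likely-than-not showing, weight is at least 54): (b) net 64−6=58 ≥ 54 — meets; (c) 49 < 54 — fails.
  Stage I.2 not carried; the insurer fails its burden.
So the policyholder prevails on this issue.
— Issue II —
At Stage II.1 the policyholder must meet the balance of probabilities (weight is at least 53): on (d) the weight is 50, < 53, so (d) does not meet the standard.
  Not every element is met, so the policyholder fails to carry Stage II.1.
So the insurer prevails on this issue.
— Issue III —
Stage III.1 — burden on policyholder; standard: clear and convincing evidence (weight is at least 70).
    (i): 96 − 26 = 70 ≥ 70 [met]
    (j): 97 − 24 = 73 ≥ 70 [met]
  All elements met. The burden passes to the insurer.
Stage III.2 — burden on insurer; standard: a prima facie showing (weight is at least 21).
    (k): 47 − 26 = 21 ≥ 21 [met]
    (l): 87 − 62 = 25 ≥ 21 [met]
  Stage III.2 carried; the burden shifts to the policyholder.
Stage III.3 — burden on policyholder; standard: clear and convincing evidence (weight is at least 70).
    (m): 86 − 15 = 71 ≥ 70 [met]
    (n): 71 ≥ 70 [met]
  All elements met at the final stage.
All stages carried — the policyholder prevails on this issue.
Per-issue: Issue I → policyholder; Issue II → insurer; Issue III → policyholder. The policyholder must prevail on a majority of issues; overall, the policyholder prevails.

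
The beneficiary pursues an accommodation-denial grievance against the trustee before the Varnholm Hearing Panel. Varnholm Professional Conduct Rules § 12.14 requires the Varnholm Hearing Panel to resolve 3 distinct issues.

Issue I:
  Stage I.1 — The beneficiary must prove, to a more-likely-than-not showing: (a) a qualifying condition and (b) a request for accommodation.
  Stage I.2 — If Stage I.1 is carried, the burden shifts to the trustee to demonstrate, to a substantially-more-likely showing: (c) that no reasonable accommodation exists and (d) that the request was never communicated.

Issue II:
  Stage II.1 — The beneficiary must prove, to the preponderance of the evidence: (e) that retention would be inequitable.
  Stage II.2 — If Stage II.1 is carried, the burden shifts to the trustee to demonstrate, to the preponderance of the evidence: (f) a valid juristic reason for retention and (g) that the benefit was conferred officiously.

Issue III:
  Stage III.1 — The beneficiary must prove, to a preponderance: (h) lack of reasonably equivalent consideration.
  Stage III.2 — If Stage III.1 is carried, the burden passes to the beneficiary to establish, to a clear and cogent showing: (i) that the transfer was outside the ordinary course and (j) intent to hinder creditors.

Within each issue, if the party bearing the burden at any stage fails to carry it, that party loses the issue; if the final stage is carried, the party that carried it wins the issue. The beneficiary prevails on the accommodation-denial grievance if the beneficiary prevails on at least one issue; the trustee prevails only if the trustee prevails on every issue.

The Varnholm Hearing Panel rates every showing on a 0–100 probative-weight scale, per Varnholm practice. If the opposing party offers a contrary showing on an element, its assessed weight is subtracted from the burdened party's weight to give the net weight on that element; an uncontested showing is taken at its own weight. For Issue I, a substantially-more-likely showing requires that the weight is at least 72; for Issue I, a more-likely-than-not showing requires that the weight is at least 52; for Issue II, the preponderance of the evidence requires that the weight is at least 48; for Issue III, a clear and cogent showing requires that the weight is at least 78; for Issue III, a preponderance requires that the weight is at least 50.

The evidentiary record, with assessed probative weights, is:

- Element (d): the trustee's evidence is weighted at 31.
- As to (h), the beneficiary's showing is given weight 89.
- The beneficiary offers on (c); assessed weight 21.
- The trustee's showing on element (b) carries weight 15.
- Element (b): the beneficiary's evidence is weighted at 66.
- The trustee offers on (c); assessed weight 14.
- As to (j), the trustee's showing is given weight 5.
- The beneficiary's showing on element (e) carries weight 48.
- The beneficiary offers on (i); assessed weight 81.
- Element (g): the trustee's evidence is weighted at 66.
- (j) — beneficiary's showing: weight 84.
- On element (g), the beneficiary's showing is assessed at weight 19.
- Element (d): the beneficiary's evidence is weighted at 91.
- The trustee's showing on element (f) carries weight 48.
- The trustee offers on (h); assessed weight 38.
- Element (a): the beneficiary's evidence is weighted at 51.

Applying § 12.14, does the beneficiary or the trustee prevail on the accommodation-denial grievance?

beneficiary

— Issue I —
Stage I.1 — burden on beneficiary; standard: a more-likely-than-not showing (weight is at least 52).
    (a): 51 < 52 [not met]
    (b): 66 − 15 = 51 < 52 [not met]
  Not every element is met, so the beneficiary fails to carry Stage I.1.
So the trustee prevails on this issue.
— Issue II —
Stage II.1 (beneficiary, the preponderance of the evidence, weight is at least 48): (e) 48 ≥ 48 — meets.
  The beneficiary carries Stage II.1; the trustee now bears the burden.
Stage II.2 (trustee, the preponderance of the evidence, weight is at least 48): (f) 48 ≥ 48 — meets; (g) net 66−19=47 < 48 — fails.
  The trustee does not carry Stage II.2.
So the beneficiary prevails on this issue.
— Issue III —
Stage III.1 (beneficiary, a preponderance, weight is at least 50): (h) net 89−38=51 ≥ 50 — meets.
  Stage III.1 carried; the burden remains with the beneficiary.
Stage III.2 (beneficiary, a clear and cogent showing, weight is at least 78): (i) 81 ≥ 78 — meets; (j) net 84−5=79 ≥ 78 — meets.
  The beneficiary carries the last stage.
With every stage satisfied, the beneficiary prevails on this issue.
Per-issue: Issue I → trustee; Issue II → beneficiary; Issue III → beneficiary. The beneficiary must prevail on at least one issue; overall, the beneficiary prevails.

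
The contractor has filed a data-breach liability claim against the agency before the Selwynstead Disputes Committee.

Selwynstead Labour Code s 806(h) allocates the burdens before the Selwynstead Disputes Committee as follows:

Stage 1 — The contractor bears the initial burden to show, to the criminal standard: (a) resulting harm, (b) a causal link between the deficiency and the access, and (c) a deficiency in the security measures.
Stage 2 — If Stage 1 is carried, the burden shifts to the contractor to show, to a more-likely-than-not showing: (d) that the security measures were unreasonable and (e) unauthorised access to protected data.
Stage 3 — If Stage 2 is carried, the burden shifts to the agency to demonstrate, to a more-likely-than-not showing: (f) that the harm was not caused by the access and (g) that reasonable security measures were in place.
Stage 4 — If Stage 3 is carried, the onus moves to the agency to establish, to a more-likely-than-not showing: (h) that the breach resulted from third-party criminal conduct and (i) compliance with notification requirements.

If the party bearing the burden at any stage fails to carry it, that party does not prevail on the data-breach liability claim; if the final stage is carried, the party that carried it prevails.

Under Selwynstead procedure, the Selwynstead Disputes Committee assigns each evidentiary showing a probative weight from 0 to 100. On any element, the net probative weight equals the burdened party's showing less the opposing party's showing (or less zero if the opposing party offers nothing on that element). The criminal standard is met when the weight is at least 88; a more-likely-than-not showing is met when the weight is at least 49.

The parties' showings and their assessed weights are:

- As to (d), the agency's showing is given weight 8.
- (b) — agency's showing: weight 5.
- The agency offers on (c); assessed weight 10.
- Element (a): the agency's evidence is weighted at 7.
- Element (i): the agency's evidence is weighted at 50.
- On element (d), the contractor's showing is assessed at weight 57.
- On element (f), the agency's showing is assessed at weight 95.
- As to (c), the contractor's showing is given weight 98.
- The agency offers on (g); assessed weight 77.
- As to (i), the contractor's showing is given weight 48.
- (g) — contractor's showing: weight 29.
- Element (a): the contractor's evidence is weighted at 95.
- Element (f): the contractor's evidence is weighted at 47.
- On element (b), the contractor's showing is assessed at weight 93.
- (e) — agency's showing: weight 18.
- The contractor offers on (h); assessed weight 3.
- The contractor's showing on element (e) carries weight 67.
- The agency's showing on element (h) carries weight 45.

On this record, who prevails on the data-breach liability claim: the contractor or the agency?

contractor

At Stage 1 the contractor must meet the criminal standard (weight is at least 88): on (a) the weight is 95 less the opposing 7 gives net 88, which does reach 88, so (a) meets the standard; on (b) the weight is 93 less the opposing 5 gives net 88, which does reach 88, so (b) meets the standard; on (c) the weight is 98 less the opposing 10 gives net 88, which does reach 88, so (c) meets the standard.
  All elements met. The contractor retains the burden for Stage 2.
At Stage 2 the contractor must meet a more-likely-than-not showing (weight is at least 49): on (d) the weight is 57 less the opposing 8 gives net 49, which does reach 49, so (d) meets the standard; on (e) the weight is 67 less the opposing 18 gives net 49, ≥ 49, so (e) meets the standard.
  Stage 2 carried; the burden shifts to the agency.
At Stage 3 the agency must meet a more-likely-than-not showing (weight is at least 49): on (f) the weight is 95 less the opposing 47 gives net 48, < 49, so (f) does not meet the standard; on (g) the weight is 77 less the opposing 29 gives net 48, which does not reach 49, so (g) does not meet the standard.
  The agency does not carry Stage 3.
The contractor prevails.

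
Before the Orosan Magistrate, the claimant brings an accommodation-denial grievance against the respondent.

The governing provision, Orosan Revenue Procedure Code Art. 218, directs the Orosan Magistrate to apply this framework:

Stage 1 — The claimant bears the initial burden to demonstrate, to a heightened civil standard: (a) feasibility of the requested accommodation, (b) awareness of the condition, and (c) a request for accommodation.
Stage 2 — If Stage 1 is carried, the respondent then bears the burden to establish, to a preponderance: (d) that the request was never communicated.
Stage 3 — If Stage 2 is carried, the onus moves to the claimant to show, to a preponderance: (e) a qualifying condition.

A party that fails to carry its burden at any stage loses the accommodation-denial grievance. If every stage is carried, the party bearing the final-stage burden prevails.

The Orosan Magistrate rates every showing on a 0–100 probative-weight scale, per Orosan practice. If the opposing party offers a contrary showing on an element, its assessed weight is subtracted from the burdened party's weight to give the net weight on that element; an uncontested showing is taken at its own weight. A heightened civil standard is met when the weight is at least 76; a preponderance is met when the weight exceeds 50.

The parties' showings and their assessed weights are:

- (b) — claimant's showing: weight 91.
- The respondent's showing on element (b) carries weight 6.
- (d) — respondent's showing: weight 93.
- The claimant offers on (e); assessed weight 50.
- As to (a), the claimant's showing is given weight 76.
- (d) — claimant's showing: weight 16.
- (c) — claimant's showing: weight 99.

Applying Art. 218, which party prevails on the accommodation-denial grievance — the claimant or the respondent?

Stage 1 — burden on claimant; standard: a heightened civil standard (weight is at least 76).
    (a): 76 ≥ 76 [met]
    (b): 91 − 6 = 85 ≥ 76 [met]
    (c): 99 ≥ 76 [met]
  The claimant carries Stage 1; the respondent now bears the burden.
Stage 2 — burden on respondent; standard: a preponderance (weight exceeds 50).
    (d): 93 − 16 = 77 > 50 [met]
  The respondent carries Stage 2; the claimant now bears the burden.
Stage 3 — burden on claimant; standard: a preponderance (weight exceeds 50).
    (e): 50 ≤ 50 [not met]
  Stage 3 not carried; the claimant fails its burden.
So the respondent prevails.

respondent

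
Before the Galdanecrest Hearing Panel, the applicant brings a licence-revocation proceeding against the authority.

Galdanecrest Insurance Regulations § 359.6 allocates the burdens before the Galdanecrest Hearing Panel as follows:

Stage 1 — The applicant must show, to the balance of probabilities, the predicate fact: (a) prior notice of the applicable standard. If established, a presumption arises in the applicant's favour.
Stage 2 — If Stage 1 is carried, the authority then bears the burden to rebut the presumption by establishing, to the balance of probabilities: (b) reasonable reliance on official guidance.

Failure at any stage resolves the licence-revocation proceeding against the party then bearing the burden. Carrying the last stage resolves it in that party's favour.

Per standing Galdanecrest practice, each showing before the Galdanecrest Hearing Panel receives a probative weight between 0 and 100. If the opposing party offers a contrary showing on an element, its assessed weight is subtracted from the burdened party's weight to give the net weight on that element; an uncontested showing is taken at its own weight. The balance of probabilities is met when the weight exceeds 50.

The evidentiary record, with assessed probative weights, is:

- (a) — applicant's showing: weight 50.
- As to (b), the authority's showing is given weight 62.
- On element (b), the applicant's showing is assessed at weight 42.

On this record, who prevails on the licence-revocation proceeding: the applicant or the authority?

Stage 1 (applicant, the balance of probabilities, weight exceeds 50): (a) 50 ≤ 50 — fails.
  Not every element is met, so the applicant fails to carry Stage 1.
So the authority prevails.

authority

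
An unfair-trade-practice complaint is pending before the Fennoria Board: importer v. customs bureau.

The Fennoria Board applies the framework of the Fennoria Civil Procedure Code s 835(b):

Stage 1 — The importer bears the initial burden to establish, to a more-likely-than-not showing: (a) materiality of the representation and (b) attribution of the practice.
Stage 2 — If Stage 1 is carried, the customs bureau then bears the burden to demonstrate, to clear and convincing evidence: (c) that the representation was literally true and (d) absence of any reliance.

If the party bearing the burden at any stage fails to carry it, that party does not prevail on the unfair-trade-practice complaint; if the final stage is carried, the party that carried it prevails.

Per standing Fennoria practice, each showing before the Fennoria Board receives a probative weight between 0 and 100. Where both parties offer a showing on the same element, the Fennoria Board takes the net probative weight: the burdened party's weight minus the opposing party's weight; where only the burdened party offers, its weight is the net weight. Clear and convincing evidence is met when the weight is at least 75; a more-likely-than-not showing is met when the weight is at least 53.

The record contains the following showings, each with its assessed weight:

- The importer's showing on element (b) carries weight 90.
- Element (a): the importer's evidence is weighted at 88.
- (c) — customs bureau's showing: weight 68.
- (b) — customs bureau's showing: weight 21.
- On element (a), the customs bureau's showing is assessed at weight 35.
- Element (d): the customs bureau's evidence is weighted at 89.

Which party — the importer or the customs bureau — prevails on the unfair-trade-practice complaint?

importer

Stage 1 — burden on importer; standard: a more-likely-than-not showing (weight is at least 53).
    (a): 88 − 35 = 53 ≥ 53 [met]
    (b): 90 − 21 = 69 ≥ 53 [met]
  All elements met. The burden passes to the customs bureau.
Stage 2 — burden on customs bureau; standard: clear and convincing evidence (weight is at least 75).
    (c): 68 < 75 [not met]
    (d): 89 ≥ 75 [met]
  Not every element is met, so the customs bureau fails to carry Stage 2.
The analysis ends at Stage 2; the importer prevails.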